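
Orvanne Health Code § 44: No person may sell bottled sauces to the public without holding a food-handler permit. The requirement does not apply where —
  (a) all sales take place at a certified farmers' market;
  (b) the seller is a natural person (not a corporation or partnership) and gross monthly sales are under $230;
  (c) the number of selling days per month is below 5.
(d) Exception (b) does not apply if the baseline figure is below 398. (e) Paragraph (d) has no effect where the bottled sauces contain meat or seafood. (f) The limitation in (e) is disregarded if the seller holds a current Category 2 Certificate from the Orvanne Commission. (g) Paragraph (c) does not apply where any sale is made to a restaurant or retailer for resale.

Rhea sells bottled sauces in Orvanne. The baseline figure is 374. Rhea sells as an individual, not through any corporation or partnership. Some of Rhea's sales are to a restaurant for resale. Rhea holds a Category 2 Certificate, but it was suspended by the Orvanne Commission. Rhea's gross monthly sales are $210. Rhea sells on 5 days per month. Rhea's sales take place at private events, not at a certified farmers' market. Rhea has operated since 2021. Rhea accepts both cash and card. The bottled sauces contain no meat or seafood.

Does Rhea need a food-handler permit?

Exception (a) does not apply: sales are at private events, not a certified farmers' market.
Exception (b) is satisfied on its face — the seller is a natural person; gross monthly sales are $210, under the $230 limit. But applying paragraphs (d)–(f): (d) operates against (b): the baseline figure is 374, below the 398 limit. (e) does not operate here (the bottled sauces contain no meat or seafood), so (d) stands. (b) is therefore removed.
Exception (c) requires that the number of selling days per month is below 5; but the number of selling days per month is 5, not below 5, so (c) is unavailable.
No exception is made out. Rhea falls within the general rule.

Yes — Rhea must hold a food-handler permit.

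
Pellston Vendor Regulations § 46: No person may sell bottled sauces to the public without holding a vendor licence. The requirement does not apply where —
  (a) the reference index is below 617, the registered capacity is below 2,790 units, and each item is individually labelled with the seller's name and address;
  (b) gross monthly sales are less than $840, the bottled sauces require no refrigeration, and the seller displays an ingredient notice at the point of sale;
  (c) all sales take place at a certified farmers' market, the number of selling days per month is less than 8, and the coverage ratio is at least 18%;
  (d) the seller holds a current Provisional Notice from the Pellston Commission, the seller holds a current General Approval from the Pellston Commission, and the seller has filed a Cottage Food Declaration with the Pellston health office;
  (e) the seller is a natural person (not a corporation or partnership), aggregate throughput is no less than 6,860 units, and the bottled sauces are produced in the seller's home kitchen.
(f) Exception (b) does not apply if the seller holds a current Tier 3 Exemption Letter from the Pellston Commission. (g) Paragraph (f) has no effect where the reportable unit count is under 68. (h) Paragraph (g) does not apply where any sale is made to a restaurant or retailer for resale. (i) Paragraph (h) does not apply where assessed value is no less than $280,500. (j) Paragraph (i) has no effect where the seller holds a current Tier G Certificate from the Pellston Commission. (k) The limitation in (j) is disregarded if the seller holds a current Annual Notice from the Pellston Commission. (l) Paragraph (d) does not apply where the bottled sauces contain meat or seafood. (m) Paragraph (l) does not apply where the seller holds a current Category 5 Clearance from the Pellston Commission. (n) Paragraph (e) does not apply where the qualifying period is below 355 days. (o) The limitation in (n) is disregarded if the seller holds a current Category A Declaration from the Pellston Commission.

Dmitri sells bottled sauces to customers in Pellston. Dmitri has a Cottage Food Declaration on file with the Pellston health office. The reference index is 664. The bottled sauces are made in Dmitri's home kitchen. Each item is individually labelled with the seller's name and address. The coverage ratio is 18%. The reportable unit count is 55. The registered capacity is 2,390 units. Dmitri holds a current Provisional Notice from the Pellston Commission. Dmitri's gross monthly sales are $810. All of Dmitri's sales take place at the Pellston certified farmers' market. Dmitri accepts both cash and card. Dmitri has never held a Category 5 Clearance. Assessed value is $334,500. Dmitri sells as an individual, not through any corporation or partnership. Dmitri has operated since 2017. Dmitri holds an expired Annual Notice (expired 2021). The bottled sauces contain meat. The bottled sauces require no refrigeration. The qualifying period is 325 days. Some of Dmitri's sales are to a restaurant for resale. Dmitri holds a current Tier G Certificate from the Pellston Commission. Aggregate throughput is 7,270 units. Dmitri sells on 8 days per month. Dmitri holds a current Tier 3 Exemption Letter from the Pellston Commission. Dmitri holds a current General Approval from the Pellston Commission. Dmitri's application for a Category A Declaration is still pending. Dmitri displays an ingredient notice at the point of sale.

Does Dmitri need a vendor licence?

Yes — Dmitri must hold a vendor licence.

Exception (a) requires that the reference index is below 617; but the reference index is 664, not below 617, so (a) is unavailable.
Exception (b)'s conditions are all satisfied: gross monthly sales are $810, less than the $840 limit; the bottled sauces are shelf-stable; an ingredient notice is displayed. But applying paragraphs (f)–(k): (f) is triggered — a current Tier 3 Exemption Letter is held. (g) would limit (f) — the reportable unit count is 55, under the 68 limit — but (h) sets (g) aside: (h) applies — some sales are to a restaurant for resale. (i) would limit (h) — assessed value is $334,500, meeting the $280,500 threshold — but (j) sets (i) aside: (j) operates — a current Tier G Certificate is held. (k) is inapplicable (there is no Annual Notice in force), so (j) stands. Exception (b) does not apply.
Exception (c) does not apply: the number of selling days per month is 8, not less than 8.
Exception (d)'s conditions are all satisfied: a current Provisional Notice is held; a current General Approval is held; a Cottage Food Declaration is on file. Turning to paragraphs (l)–(m): (l) operates against (d): the bottled sauces contain meat. (m), which would lift (l), does not operate here — no current Category 5 Clearance is held. Exception (d) does not apply.
Exception (e)'s conditions are all satisfied: the seller is a natural person; aggregate throughput is 7,270 units, meeting the 6,860 units threshold; the bottled sauces are home-kitchen produced. But applying paragraphs (n)–(o): (n) is engaged — the qualifying period is 325 days, below the 355 days limit. (o) is not triggered (there is no Category A Declaration in force), so (n) stands. Exception (e) does not apply.
No exception is made out. Dmitri falls within the general rule.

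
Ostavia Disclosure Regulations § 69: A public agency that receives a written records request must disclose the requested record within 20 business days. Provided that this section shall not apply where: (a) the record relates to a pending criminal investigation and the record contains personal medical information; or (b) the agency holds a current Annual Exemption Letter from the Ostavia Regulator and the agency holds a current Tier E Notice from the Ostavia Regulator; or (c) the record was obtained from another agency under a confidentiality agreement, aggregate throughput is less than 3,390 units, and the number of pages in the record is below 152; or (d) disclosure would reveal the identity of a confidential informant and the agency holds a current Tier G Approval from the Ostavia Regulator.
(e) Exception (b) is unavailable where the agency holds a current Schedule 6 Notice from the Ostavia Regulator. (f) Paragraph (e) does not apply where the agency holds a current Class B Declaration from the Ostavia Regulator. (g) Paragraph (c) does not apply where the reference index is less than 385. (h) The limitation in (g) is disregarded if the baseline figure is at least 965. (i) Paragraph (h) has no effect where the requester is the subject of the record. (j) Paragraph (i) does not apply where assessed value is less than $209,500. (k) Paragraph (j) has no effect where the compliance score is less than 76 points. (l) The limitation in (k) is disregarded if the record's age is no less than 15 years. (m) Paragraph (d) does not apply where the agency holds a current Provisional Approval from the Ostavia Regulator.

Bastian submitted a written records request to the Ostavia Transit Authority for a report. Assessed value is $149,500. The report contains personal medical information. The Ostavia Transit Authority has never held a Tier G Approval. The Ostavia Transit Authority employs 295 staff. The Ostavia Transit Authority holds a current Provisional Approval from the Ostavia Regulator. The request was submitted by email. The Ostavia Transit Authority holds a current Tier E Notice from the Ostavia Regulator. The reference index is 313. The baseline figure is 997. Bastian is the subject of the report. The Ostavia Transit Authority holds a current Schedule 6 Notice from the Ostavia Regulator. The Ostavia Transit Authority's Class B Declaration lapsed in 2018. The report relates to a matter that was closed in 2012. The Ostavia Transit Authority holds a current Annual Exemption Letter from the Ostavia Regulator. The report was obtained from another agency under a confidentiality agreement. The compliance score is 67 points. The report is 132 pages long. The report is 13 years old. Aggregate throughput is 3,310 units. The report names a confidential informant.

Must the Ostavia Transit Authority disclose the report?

Yes — the Ostavia Transit Authority must disclose the report.

Exception (a) requires that the record relates to a pending criminal investigation; but the report relates to a closed matter, so (a) is unavailable.
Exception (b) is satisfied on its face — a current Annual Exemption Letter is held; a current Tier E Notice is held. However, paragraphs (e)–(f) must be considered: (e) applies — a current Schedule 6 Notice is held. (f) does not operate here (there is no Class B Declaration in force), so (e) stands. So (b) is unavailable.
All of (c)'s requirements are met (the report was obtained under a confidentiality agreement; aggregate throughput is 3,310 units, less than the 3,390 units limit; the number of pages in the record is 132, below the 152 limit). But applying paragraphs (g)–(l): (g) operates against (c): the reference index is 313, less than the 385 limit. (h) would limit (g) — the baseline figure is 997, meeting the 965 threshold — but (i) sets (h) aside: (i) is triggered — Bastian is the subject of the report. (j) would limit (i) — assessed value is $149,500, less than the $209,500 limit — but (k) sets (j) aside: (k) operates against (j): the compliance score is 67 points, less than the 76 points limit. (l), which would lift (k), does not operate here — the record's age is 13 years, short of 15 years. (c) is therefore removed.
Exception (d) requires that the agency holds a current Tier G Approval from the Ostavia Regulator; but the Tier G Approval is not current, so (d) is unavailable.
No exception displaces § 69.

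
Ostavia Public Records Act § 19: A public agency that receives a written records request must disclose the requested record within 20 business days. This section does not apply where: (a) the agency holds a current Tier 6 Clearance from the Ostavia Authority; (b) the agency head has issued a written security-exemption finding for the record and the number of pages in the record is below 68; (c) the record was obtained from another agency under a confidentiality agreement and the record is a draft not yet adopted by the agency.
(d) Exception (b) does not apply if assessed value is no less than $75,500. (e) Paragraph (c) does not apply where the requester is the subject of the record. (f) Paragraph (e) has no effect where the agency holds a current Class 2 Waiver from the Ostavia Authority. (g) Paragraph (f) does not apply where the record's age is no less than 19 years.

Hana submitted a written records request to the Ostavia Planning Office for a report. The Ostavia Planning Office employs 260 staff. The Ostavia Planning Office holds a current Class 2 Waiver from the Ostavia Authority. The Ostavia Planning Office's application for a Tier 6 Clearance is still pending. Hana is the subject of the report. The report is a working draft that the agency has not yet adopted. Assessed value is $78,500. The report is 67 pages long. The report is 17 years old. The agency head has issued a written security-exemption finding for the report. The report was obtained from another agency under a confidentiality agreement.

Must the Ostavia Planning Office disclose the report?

Exception (a) requires that the agency holds a current Tier 6 Clearance from the Ostavia Authority; but no current Tier 6 Clearance is held, so (a) is unavailable.
Exception (b) is satisfied on its face — a written security-exemption finding has been issued; the number of pages in the record is 67, below the 68 limit. Turning to paragraph (d): (d) is triggered — assessed value is $78,500, meeting the $75,500 threshold. So (b) is unavailable.
Exception (c) is satisfied on its face — the report was obtained under a confidentiality agreement; the report is an unadopted draft. As to paragraphs (e)–(g): (e) would limit (c) — Hana is the subject of the report — but (f) sets (e) aside: (f) applies — a current Class 2 Waiver is held. (g), which would lift (f), is not triggered — the record's age is 17 years, short of 19 years. Exception (c) stands.

No — exception (c) applies; the Ostavia Planning Office is not required to disclose the report.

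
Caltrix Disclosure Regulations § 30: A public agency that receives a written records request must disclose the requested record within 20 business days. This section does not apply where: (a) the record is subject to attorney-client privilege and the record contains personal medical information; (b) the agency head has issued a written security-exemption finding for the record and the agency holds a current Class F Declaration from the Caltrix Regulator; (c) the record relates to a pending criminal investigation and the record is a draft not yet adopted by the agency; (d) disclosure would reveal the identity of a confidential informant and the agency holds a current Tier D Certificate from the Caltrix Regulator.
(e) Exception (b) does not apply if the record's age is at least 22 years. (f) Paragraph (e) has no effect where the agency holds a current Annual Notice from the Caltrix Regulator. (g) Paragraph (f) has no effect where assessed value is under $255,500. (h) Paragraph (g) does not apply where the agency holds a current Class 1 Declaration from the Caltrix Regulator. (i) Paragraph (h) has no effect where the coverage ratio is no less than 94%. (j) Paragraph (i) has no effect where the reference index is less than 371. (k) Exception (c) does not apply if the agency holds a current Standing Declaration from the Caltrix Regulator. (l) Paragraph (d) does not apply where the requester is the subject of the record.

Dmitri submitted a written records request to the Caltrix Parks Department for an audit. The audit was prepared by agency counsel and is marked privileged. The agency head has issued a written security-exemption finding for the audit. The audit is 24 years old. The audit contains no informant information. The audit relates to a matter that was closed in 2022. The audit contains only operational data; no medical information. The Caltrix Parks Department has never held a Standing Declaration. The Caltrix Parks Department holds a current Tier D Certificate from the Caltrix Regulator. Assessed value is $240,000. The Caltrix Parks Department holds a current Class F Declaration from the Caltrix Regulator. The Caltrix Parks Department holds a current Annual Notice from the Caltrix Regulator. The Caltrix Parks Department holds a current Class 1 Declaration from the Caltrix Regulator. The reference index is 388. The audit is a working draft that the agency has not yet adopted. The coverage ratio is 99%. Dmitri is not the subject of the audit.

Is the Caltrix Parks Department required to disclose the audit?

Exception (a) fails — the audit contains only operational data.
All of (b)'s requirements are met (a written security-exemption finding has been issued; a current Class F Declaration is held). However, paragraphs (e)–(j) must be considered: (e) is engaged — the record's age is 24 years, meeting the 22 years threshold. (f) is triggered (a current Annual Notice is held), but is set aside by (g): (g) operates against (f): assessed value is $240,000, under the $255,500 limit. (h) would limit (g) — a current Class 1 Declaration is held — but (i) sets (h) aside: (i) operates — the coverage ratio is 99%, meeting the 94% threshold. (j) is not engaged (the reference index is 388, not less than 371), so (i) stands. Exception (b) does not apply.
Exception (c) requires that the record relates to a pending criminal investigation; but the audit relates to a closed matter, so (c) is unavailable.
Exception (d) requires that disclosure would reveal the identity of a confidential informant; but the audit contains no informant information, so (d) is unavailable.
Every exception is unavailable, so the rule governs.

Yes — the Caltrix Parks Department must disclose the audit.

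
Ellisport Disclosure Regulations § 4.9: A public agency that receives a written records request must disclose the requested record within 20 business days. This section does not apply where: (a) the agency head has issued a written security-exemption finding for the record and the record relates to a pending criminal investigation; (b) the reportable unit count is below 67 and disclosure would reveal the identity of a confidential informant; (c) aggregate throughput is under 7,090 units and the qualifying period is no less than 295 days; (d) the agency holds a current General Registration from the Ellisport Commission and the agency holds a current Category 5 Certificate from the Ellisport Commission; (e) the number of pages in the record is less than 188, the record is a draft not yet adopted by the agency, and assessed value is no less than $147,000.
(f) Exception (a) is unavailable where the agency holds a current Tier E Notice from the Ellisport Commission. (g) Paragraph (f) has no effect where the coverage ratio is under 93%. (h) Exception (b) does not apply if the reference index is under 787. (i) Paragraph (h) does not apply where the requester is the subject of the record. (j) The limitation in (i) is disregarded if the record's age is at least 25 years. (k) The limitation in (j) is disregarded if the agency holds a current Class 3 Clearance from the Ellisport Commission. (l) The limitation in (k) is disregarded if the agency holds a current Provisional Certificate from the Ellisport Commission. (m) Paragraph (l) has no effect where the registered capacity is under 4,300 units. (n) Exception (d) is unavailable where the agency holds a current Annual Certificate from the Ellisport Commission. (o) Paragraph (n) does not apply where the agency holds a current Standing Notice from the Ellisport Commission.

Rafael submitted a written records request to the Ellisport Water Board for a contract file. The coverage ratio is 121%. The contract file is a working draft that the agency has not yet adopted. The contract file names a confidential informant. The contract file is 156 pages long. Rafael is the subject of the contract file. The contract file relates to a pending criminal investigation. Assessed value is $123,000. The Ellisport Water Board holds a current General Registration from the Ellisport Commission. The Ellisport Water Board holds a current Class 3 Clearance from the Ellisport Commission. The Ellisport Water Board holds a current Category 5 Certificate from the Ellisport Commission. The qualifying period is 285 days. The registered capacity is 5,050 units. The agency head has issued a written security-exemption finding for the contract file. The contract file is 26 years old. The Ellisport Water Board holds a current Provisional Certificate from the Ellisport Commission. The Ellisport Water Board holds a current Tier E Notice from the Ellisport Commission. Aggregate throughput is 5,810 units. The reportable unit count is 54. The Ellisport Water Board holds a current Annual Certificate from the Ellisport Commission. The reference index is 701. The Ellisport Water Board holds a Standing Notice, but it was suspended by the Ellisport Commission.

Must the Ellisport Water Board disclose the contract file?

Yes — the Ellisport Water Board must disclose the contract file.

Exception (a)'s conditions are all satisfied: a written security-exemption finding has been issued; the contract file relates to a pending investigation. However, paragraphs (f)–(g) must be considered: (f) operates against (a): a current Tier E Notice is held. (g) does not operate here (the coverage ratio is 121%, not under 93%), so (f) stands. Exception (a) does not apply.
Exception (b)'s conditions are all satisfied: the reportable unit count is 54, below the 67 limit; the contract file names a confidential informant. But applying paragraphs (h)–(m): (h) is engaged — the reference index is 701, under the 787 limit. (i) operates (Rafael is the subject of the contract file), but is itself disapplied by (j): (j) operates against (i): the record's age is 26 years, meeting the 25 years threshold. (k) would limit (j) — a current Class 3 Clearance is held — but (l) sets (k) aside: (l) operates against (k): a current Provisional Certificate is held. (m) does not operate here (the registered capacity is 5,050 units, not under 4,300 units), so (l) stands. Exception (b) does not apply.
Exception (c) does not apply: the qualifying period is 285 days, short of 295 days.
Exception (d)'s conditions are all satisfied: a current General Registration is held; a current Category 5 Certificate is held. Turning to paragraphs (n)–(o): (n) is triggered — a current Annual Certificate is held. (o) is not triggered (the Standing Notice is not current), so (n) stands. Exception (d) does not apply.
Exception (e) does not apply: assessed value is $123,000, short of $147,000.
Every exception is unavailable, so the rule governs.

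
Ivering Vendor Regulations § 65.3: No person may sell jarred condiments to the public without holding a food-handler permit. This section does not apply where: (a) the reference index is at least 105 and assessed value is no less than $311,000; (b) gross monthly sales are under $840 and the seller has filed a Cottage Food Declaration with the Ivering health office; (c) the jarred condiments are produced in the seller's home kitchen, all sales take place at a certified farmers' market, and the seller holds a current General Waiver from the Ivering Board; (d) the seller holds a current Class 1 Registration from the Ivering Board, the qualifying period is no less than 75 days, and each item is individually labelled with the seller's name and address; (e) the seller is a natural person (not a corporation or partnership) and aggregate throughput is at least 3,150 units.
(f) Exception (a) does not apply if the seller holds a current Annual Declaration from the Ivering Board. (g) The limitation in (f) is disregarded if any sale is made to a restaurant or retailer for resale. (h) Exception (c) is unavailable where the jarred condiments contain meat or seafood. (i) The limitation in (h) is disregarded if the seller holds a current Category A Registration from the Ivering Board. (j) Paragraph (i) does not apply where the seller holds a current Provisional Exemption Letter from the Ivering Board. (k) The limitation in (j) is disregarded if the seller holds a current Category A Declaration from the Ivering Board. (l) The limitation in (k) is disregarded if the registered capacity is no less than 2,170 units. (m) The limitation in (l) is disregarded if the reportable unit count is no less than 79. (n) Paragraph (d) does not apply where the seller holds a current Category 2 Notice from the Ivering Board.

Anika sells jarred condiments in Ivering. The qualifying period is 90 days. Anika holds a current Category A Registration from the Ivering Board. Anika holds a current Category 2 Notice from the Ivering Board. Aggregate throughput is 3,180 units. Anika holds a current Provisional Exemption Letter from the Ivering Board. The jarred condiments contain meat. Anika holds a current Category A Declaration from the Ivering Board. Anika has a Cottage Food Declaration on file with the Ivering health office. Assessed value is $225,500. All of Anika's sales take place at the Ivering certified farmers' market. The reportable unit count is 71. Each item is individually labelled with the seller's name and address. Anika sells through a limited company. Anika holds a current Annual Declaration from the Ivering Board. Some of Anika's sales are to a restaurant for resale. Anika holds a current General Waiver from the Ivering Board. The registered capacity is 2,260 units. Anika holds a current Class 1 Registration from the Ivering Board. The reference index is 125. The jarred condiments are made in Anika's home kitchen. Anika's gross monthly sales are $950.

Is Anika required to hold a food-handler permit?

Yes — Anika must hold a food-handler permit.

Exception (a) does not apply: assessed value is $225,500, short of $311,000.
Exception (b) fails — gross monthly sales are $950, not under $840.
All of (c)'s requirements are met (the jarred condiments are home-kitchen produced; all sales are at a certified farmers' market; a current General Waiver is held). However, paragraphs (h)–(m) must be considered: (h) applies — the jarred condiments contain meat. (i) operates (a current Category A Registration is held), but yields to (j): (j) operates — a current Provisional Exemption Letter is held. (k) is engaged (a current Category A Declaration is held), but is set aside by (l): (l) operates against (k): the registered capacity is 2,260 units, meeting the 2,170 units threshold. (m) does not operate here (the reportable unit count is 71, short of 79), so (l) stands. (c) is therefore removed.
Exception (d)'s conditions are all satisfied: a current Class 1 Registration is held; the qualifying period is 90 days, meeting the 75 days threshold; items are individually labelled. But applying paragraph (n): (n) is engaged — a current Category 2 Notice is held. So (d) is unavailable.
Exception (e) does not apply: the seller operates through a limited company.
Every exception is unavailable, so the rule governs.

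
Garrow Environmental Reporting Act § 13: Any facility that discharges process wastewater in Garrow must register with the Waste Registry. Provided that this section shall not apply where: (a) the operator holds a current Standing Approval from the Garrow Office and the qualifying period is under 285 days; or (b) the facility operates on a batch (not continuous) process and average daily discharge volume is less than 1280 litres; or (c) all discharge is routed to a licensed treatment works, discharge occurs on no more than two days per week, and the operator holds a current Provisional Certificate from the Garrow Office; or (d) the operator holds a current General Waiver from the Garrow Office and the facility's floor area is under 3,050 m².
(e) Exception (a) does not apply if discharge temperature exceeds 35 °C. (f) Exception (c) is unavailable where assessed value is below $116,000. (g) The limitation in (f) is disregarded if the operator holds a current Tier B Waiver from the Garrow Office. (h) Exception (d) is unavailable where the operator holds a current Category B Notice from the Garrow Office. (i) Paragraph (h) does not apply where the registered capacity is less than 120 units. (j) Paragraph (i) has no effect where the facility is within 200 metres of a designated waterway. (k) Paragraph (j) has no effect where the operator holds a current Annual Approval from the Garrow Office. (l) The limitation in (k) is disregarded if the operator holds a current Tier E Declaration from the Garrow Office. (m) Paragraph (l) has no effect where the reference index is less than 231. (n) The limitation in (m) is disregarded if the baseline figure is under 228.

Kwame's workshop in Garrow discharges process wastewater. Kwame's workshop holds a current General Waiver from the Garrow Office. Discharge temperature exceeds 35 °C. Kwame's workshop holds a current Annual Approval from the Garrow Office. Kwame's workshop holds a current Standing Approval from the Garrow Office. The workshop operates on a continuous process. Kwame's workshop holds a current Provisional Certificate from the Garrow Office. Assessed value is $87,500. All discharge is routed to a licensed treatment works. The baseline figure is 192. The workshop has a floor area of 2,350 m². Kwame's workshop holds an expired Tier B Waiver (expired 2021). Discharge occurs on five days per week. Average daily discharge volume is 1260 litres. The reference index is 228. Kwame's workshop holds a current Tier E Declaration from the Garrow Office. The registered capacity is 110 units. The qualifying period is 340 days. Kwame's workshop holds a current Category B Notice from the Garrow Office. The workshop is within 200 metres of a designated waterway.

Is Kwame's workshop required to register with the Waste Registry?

Yes — Kwame's workshop must register with the Waste Registry.

Exception (a) fails — the qualifying period is 340 days, not under 285 days.
Exception (b) fails — the facility operates on a continuous process.
Exception (c) fails — discharge occurs on five days per week.
Exception (d): a current General Waiver is held; the facility's floor area is 2,350 m², under the 3,050 m² limit — every condition holds. But applying paragraphs (h)–(n): (h) operates against (d): a current Category B Notice is held. (i) operates (the registered capacity is 110 units, less than the 120 units limit), but is displaced by (j): (j) is triggered — the workshop is within 200 m of a designated waterway. (k) would limit (j) — a current Annual Approval is held — but (l) sets (k) aside: (l) operates against (k): a current Tier E Declaration is held. (m) operates (the reference index is 228, less than the 231 limit), but yields to (n): (n) operates against (m): the baseline figure is 192, under the 228 limit. So (d) is unavailable.
No exception applies. The general rule governs.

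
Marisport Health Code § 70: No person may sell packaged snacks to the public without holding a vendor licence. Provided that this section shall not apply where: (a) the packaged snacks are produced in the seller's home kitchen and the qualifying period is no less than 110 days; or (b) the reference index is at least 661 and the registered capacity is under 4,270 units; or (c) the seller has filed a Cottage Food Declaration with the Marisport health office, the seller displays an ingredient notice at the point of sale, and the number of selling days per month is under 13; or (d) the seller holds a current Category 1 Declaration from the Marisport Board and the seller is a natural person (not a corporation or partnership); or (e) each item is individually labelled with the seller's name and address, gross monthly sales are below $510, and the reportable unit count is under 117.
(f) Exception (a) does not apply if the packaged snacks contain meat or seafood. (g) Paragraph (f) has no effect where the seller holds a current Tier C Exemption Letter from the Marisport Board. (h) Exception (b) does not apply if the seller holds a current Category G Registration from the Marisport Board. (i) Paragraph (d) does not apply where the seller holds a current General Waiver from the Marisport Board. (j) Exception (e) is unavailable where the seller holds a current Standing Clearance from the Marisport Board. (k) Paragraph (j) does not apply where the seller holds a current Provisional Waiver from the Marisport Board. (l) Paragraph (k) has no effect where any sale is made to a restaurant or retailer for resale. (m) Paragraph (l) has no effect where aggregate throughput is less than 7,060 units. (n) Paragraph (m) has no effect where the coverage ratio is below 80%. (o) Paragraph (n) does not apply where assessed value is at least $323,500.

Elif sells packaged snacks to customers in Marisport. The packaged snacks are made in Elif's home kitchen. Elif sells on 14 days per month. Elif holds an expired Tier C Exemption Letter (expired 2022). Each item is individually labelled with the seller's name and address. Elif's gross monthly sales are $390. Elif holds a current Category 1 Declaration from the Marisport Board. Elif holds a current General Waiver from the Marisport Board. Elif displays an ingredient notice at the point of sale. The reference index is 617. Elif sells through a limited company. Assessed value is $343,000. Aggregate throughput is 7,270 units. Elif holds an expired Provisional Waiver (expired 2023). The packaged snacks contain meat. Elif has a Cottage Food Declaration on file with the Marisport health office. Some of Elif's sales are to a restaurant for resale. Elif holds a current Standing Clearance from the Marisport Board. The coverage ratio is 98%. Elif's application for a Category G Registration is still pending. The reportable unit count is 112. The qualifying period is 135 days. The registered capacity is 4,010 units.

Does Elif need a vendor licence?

Yes — Elif must hold a vendor licence.

All of (a)'s requirements are met (the packaged snacks are home-kitchen produced; the qualifying period is 135 days, meeting the 110 days threshold). However, paragraphs (f)–(g) must be considered: (f) is triggered — the packaged snacks contain meat. (g), which would lift (f), does not operate here — there is no Tier C Exemption Letter in force. So (a) is unavailable.
Exception (b) requires that the reference index is at least 661; but the reference index is 617, short of 661, so (b) is unavailable.
Exception (c) fails — the number of selling days per month is 14, not under 13.
Exception (d) fails — the seller operates through a limited company.
Exception (e) is satisfied on its face — items are individually labelled; gross monthly sales are $390, below the $510 limit; the reportable unit count is 112, under the 117 limit. But: (j) operates against (e): a current Standing Clearance is held. (k), which would lift (j), is not engaged — there is no Provisional Waiver in force. Exception (e) does not apply.
No exception applies. The general rule governs.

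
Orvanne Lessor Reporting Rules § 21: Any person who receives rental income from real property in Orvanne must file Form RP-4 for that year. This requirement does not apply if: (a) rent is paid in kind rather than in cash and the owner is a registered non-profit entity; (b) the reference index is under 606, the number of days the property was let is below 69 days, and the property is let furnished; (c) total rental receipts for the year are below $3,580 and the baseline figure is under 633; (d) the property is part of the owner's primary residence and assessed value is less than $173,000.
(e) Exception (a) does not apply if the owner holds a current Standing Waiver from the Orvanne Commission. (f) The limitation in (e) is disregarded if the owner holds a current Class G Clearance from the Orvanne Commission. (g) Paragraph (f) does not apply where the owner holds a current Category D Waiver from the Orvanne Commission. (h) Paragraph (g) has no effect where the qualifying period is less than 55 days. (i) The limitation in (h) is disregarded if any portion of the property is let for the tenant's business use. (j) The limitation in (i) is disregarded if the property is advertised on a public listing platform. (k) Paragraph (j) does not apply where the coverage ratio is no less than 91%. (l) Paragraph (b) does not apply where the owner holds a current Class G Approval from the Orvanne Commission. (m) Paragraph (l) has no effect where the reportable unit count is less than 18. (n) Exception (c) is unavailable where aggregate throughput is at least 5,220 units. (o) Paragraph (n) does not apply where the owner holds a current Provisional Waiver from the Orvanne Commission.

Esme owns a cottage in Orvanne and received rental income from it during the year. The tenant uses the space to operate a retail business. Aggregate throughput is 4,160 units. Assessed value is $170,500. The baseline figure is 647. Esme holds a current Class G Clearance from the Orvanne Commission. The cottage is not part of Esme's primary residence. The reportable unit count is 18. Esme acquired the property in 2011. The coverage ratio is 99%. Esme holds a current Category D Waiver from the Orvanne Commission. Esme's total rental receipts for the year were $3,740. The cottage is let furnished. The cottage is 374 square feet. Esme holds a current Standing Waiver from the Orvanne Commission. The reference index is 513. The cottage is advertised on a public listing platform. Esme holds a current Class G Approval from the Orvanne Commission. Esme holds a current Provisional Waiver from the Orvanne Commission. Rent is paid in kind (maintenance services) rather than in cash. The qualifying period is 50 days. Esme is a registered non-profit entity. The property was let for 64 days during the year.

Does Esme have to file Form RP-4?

Exception (a) is satisfied on its face — rent is paid in kind; Esme is a registered non-profit. Turning to paragraphs (e)–(k): (e) operates against (a): a current Standing Waiver is held. (f) operates (a current Class G Clearance is held), but is set aside by (g): (g) is triggered — a current Category D Waiver is held. (h) would limit (g) — the qualifying period is 50 days, less than the 55 days limit — but (i) sets (h) aside: (i) operates against (h): the space is let for business use. (j) is triggered (the property is publicly advertised), but is overridden by (k): (k) operates against (j): the coverage ratio is 99%, meeting the 91% threshold. (a) is therefore removed.
Exception (b)'s conditions are all satisfied: the reference index is 513, under the 606 limit; the number of days the property was let is 64 days, below the 69 days limit; the property is let furnished. However, paragraphs (l)–(m) must be considered: (l) operates against (b): a current Class G Approval is held. (m) is inapplicable (the reportable unit count is 18, not less than 18), so (l) stands. So (b) is unavailable.
Exception (c) fails — total rental receipts for the year are $3,740, not below $3,580.
Exception (d) does not apply: the cottage is not part of the primary residence.
No exception applies. The general rule governs.

Yes — Esme must file Form RP-4.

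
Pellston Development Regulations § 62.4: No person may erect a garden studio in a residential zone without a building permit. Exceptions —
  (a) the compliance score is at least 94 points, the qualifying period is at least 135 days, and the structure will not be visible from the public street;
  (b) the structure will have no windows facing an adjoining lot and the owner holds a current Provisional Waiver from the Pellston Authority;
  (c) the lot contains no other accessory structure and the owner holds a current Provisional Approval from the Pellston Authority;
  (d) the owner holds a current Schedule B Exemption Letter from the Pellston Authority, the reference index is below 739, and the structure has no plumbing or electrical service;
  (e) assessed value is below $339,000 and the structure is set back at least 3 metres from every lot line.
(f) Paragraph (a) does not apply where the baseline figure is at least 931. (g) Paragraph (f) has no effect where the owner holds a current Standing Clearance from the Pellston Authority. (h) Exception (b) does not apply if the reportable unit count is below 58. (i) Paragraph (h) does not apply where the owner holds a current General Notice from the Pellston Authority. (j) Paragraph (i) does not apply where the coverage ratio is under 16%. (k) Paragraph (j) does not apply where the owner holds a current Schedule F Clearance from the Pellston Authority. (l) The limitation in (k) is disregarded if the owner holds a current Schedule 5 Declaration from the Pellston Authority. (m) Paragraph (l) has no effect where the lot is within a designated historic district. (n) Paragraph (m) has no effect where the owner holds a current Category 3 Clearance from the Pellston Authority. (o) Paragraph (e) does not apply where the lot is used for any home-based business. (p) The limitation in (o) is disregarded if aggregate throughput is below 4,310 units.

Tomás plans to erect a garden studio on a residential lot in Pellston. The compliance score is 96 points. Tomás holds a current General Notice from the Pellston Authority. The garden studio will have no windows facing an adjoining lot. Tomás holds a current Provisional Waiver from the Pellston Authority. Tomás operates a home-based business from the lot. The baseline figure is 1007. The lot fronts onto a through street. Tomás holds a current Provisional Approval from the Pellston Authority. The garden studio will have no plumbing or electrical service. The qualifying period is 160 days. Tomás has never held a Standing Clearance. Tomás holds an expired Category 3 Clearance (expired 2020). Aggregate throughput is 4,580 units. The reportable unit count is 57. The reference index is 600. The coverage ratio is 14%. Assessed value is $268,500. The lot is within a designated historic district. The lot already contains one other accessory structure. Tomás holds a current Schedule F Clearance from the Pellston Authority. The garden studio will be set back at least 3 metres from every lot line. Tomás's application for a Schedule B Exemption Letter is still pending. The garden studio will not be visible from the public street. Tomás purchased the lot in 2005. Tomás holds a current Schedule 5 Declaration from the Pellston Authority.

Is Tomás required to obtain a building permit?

No — exception (b) applies; Tomás does not need a building permit.

Exception (a)'s conditions are all satisfied: the compliance score is 96 points, meeting the 94 points threshold; the qualifying period is 160 days, meeting the 135 days threshold; the structure will not be visible from the street. But: (f) operates against (a): the baseline figure is 1,007, meeting the 931 threshold. (g) is inapplicable (the Standing Clearance is not current), so (f) stands. So (a) is unavailable.
Exception (b)'s conditions are all satisfied: no windows face an adjoining lot; a current Provisional Waiver is held. As to paragraphs (h)–(n): (h) would limit (b) — the reportable unit count is 57, below the 58 limit — but (i) sets (h) aside: (i) operates against (h): a current General Notice is held. (j) applies (the coverage ratio is 14%, under the 16% limit), but is set aside by (k): (k) operates against (j): a current Schedule F Clearance is held. (l) is triggered (a current Schedule 5 Declaration is held), but is overridden by (m): (m) is engaged — the lot is in a historic district. (n), which would lift (m), is not engaged — there is no Category 3 Clearance in force. So (b) applies.
Exception (c) requires that the lot contains no other accessory structure; but the lot already has another accessory structure, so (c) is unavailable.
Exception (d) fails — no current Schedule B Exemption Letter is held.
Exception (e) is satisfied on its face — assessed value is $268,500, below the $339,000 limit; the setback is at least 3 m on every side. But applying paragraphs (o)–(p): (o) operates against (e): a home-based business operates on the lot. (p), which would lift (o), is not triggered — aggregate throughput is 4,580 units, not below 4,310 units. So (e) is unavailable.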